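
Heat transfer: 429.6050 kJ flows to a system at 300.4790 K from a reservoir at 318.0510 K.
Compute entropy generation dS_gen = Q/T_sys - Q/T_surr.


dS_sys = 429.6050/300.4790 = 1.4297 kJ/K
dS_surr = -429.6050/318.0510 = -1.3507 kJ/K
dS_gen = 1.4297 - 1.3507 = 0.0790 kJ/K (irreversible)

dS_gen = 0.0790 kJ/K, irreversible


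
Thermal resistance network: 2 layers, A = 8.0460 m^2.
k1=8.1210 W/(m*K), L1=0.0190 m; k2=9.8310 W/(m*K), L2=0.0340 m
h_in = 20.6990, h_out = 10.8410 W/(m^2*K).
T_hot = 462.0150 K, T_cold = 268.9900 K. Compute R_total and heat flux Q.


R_conv_in = 1/(20.6990*8.0460) = 0.0060
R_1 = 0.0190/(8.1210*8.0460) = 0.0003
R_2 = 0.0340/(9.8310*8.0460) = 0.0004
R_conv_out = 1/(10.8410*8.0460) = 0.0115
R_total = 0.0182 K/W
Q = 193.0250 / 0.0182 = 10611.9444 W

R_total = 0.0182 K/W, Q = 10611.9444 W


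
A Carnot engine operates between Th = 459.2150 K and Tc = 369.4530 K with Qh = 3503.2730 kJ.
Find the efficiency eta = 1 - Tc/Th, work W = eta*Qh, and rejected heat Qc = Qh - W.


eta = 1 - 369.4530/459.2150 = 0.1955
W = 0.1955 * 3503.2730 = 684.7790 kJ
Qc = 3503.2730 - 684.7790 = 2818.4940 kJ

eta = 19.5468%, W = 684.7790 kJ, Qc = 2818.4940 kJ


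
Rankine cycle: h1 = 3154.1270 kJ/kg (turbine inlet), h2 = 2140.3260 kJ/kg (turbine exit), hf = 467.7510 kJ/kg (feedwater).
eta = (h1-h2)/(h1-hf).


W = 1013.8010 kJ/kg
Q_in = 2686.3760 kJ/kg
eta = 0.3774 = 37.7386%

eta = 37.7386%


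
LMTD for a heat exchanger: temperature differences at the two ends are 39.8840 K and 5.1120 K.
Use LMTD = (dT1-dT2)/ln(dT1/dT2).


dT1/dT2 = 7.8020
ln(dT1/dT2) = 2.0544
LMTD = 34.7720 / 2.0544 = 16.9258 K

16.9258 K


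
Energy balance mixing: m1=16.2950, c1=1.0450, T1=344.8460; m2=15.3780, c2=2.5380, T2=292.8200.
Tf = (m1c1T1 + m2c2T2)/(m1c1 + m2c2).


num = 17300.7109
den = 56.0576
Tf = 308.6236 K

308.6236 K


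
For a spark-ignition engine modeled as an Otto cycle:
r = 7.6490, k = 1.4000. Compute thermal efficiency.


r^(k-1) = 2.2565
eta = 1 - 1/2.2565 = 0.5568 = 55.6842%

55.6842%


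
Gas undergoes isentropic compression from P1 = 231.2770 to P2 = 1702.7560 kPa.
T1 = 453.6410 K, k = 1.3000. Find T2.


(k-1)/k = 0.2308
(P2/P1)^exp = 1.5852
T2 = 453.6410 * 1.5852 = 719.1075 K

719.1075 K


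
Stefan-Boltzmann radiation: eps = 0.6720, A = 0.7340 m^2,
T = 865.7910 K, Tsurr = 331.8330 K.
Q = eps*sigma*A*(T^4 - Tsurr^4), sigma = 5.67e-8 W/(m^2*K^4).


T^4 = 5.6189e+11
Tsurr^4 = 1.2125e+10
Q = 0.6720 * 5.67e-8 * 0.7340 * 5.4977e+11 = 15375.4042 W

15375.4042 W


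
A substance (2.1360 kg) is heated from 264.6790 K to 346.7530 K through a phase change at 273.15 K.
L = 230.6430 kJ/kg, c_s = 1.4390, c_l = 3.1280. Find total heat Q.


Q1 (sensible, solid) = 2.1360 * 1.4390 * 8.4710 = 26.0373 kJ
Q2 (latent) = 2.1360 * 230.6430 = 492.6534 kJ
Q3 (sensible, liquid) = 2.1360 * 3.1280 * 73.6030 = 491.7717 kJ
Q_total = 1010.4625 kJ

1010.4625 kJ


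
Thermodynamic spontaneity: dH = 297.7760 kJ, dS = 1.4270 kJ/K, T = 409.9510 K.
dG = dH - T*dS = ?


T*dS = 409.9510 * 1.4270 = 585.0001 kJ
dG = 297.7760 - 585.0001 = -287.2241 kJ (spontaneous)

dG = -287.2241 kJ, spontaneous


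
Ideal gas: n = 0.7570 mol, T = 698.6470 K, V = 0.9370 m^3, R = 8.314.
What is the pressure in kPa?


P = nRT/V = 0.7570 * 8.314 * 698.6470 / 0.9370
= 4397.0732 / 0.9370 = 4692.7142 Pa = 4.6927 kPa

4.6927 kPa


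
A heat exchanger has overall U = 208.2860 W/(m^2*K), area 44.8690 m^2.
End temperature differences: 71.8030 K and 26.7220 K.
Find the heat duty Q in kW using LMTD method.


LMTD = 45.6083 K
Q = 208.2860 * 44.8690 * 45.6083 = 426235.9843 W = 426.2360 kW

426.2360 kW


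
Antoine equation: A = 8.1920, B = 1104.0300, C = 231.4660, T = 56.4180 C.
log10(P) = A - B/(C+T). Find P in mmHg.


C+T = 287.8840
B/(C+T) = 3.8350
log10(P) = 8.1920 - 3.8350 = 4.3570
P = 10^4.3570 = 22751.9096 mmHg

22751.9096 mmHg


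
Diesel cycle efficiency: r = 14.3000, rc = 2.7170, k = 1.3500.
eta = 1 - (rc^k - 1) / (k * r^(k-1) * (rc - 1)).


r^(k-1) = 2.5373
rc^k = 3.8550
eta = 0.5146 = 51.4566%

51.4566%


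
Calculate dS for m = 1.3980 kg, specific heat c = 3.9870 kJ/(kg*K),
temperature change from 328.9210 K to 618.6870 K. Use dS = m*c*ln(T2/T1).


T2/T1 = 1.8810
ln(T2/T1) = 0.6318
dS = 1.3980 * 3.9870 * 0.6318 = 3.5214 kJ/K

3.5214 kJ/K


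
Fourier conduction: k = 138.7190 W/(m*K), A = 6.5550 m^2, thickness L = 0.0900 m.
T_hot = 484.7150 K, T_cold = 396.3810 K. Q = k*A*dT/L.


dT = 88.3340 K
Q = 138.7190 * 6.5550 * 88.3340 / 0.0900 = 892470.8353 W

892470.8353 W


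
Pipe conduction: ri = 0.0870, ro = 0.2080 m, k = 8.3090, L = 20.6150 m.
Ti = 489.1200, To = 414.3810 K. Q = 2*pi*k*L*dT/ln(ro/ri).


dT = 74.7390 K
ln(ro/ri) = 0.8716
Q = 2*pi*8.3090*20.6150*74.7390 / 0.8716 = 92284.1463 W

92284.1463 W


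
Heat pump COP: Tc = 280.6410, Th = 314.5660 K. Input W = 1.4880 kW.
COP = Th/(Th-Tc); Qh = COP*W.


COP = 314.5660 / 33.9250 = 9.2724
Qh = 9.2724 * 1.4880 = 13.7973 kW

COP = 9.2724, Qh = 13.7973 kW


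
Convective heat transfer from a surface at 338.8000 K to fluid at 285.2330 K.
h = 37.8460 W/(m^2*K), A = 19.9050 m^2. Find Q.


dT = 53.5670 K
Q = 37.8460 * 19.9050 * 53.5670 = 40353.3405 W

40353.3405 W


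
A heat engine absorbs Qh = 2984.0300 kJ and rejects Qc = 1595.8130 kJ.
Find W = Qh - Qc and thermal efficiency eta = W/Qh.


W = 2984.0300 - 1595.8130 = 1388.2170 kJ
eta = 1388.2170 / 2984.0300 = 0.4652 = 46.5215%

W = 1388.2170 kJ, eta = 46.5215%


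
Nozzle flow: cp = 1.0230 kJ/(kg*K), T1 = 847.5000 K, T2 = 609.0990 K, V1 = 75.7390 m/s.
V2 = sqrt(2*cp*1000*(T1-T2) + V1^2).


dT = 238.4010 K
2*cp*1000*dT = 487768.4460
V1^2 = 5736.3961
V2 = sqrt(493504.8421) = 702.4990 m/s

702.4990 m/s


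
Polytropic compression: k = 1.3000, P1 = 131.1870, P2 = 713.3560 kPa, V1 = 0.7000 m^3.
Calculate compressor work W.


(k-1)/k = 0.2308
(P2/P1)^exp = 1.4781
W = 4.3333 * 131.1870 * 0.7000 * (1.4781 - 1) = 190.2623 kJ

190.2623 kJ


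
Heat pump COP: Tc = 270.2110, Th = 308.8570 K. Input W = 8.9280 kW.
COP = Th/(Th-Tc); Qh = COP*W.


COP = 308.8570 / 38.6460 = 7.9920
Qh = 7.9920 * 8.9280 = 71.3522 kW

COP = 7.9920, Qh = 71.3522 kW


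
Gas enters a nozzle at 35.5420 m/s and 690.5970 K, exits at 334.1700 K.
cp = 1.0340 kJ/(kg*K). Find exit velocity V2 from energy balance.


dT = 356.4270 K
2*cp*1000*dT = 737091.0360
V1^2 = 1263.2338
V2 = sqrt(738354.2698) = 859.2754 m/s

859.2754 m/s


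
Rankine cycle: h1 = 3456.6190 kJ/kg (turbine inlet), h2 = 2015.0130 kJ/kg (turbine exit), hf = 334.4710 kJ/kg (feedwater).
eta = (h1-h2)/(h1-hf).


W = 1441.6060 kJ/kg
Q_in = 3122.1480 kJ/kg
eta = 0.4617 = 46.1735%

eta = 46.1735%


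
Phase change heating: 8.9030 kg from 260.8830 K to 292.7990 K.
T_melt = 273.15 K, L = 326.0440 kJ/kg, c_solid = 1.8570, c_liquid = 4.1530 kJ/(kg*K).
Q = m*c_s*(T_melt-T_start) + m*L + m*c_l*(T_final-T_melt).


Q1 (sensible, solid) = 8.9030 * 1.8570 * 12.2670 = 202.8087 kJ
Q2 (latent) = 8.9030 * 326.0440 = 2902.7697 kJ
Q3 (sensible, liquid) = 8.9030 * 4.1530 * 19.6490 = 726.5053 kJ
Q_total = 3832.0837 kJ

3832.0837 kJ


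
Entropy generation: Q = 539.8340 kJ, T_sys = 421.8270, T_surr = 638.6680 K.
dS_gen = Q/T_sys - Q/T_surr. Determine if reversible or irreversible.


dS_sys = 539.8340/421.8270 = 1.2798 kJ/K
dS_surr = -539.8340/638.6680 = -0.8452 kJ/K
dS_gen = 1.2798 - 0.8452 = 0.4345 kJ/K (irreversible)

dS_gen = 0.4345 kJ/K, irreversible


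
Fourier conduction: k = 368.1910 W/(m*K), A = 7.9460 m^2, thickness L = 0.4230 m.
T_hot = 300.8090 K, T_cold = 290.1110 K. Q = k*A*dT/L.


dT = 10.6980 K
Q = 368.1910 * 7.9460 * 10.6980 / 0.4230 = 73991.8618 W

73991.8618 W


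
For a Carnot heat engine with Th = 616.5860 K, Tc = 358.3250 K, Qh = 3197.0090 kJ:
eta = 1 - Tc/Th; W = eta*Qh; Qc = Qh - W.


eta = 1 - 358.3250/616.5860 = 0.4189
W = 0.4189 * 3197.0090 = 1339.0877 kJ
Qc = 3197.0090 - 1339.0877 = 1857.9213 kJ

eta = 41.8856%, W = 1339.0877 kJ, Qc = 1857.9213 kJ


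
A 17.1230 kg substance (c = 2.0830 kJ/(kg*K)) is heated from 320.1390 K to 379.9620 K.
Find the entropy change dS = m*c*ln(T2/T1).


T2/T1 = 1.1869
ln(T2/T1) = 0.1713
dS = 17.1230 * 2.0830 * 0.1713 = 6.1104 kJ/K

6.1104 kJ/K


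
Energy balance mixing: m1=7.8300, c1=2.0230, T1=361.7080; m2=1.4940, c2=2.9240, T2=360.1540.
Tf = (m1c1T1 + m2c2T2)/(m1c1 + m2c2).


num = 7302.8042
den = 20.2085
Tf = 361.3721 K

361.3721 K


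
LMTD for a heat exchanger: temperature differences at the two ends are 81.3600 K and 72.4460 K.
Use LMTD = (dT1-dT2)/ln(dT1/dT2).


dT1/dT2 = 1.1230
ln(dT1/dT2) = 0.1160
LMTD = 8.9140 / 0.1160 = 76.8168 K

76.8168 K


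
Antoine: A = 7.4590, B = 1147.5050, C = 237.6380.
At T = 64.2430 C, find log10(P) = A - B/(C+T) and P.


C+T = 301.8810
B/(C+T) = 3.8012
log10(P) = 7.4590 - 3.8012 = 3.6578
P = 10^3.6578 = 4547.9612 mmHg

4547.9612 mmHg


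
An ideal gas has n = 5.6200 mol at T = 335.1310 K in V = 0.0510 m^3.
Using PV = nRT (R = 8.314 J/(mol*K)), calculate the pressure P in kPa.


P = nRT/V = 5.6200 * 8.314 * 335.1310 / 0.0510
= 15658.8887 / 0.0510 = 307037.0340 Pa = 307.0370 kPa

307.0370 kPa


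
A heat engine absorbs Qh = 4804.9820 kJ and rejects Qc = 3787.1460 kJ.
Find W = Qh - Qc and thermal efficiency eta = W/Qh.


W = 4804.9820 - 3787.1460 = 1017.8360 kJ
eta = 1017.8360 / 4804.9820 = 0.2118 = 21.1829%

W = 1017.8360 kJ, eta = 21.1829%


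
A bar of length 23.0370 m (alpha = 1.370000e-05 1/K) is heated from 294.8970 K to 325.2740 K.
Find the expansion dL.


dT = 30.3770 K
dL = 1.370000e-05 * 23.0370 * 30.3770 = 0.009587 m
L_final = 23.046587 m

dL = 0.009587 m


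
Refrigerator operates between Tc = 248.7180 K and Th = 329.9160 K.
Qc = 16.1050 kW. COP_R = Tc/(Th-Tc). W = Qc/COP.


COP = 248.7180 / 81.1980 = 3.0631
W = 16.1050 / 3.0631 = 5.2577 kW

COP = 3.0631, W = 5.2577 kW


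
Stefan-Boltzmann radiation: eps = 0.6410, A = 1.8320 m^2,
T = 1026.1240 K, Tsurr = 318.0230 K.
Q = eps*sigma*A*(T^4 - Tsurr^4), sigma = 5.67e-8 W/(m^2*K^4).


T^4 = 1.1087e+12
Tsurr^4 = 1.0229e+10
Q = 0.6410 * 5.67e-8 * 1.8320 * 1.0984e+12 = 73137.5390 W

73137.5390 W


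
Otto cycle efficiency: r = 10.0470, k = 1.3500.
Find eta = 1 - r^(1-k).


r^(k-1) = 2.2424
eta = 1 - 1/2.2424 = 0.5540 = 55.4049%

55.4049%


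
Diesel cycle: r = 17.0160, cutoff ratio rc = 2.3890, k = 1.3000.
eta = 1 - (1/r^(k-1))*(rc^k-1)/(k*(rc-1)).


r^(k-1) = 2.3402
rc^k = 3.1023
eta = 0.5025 = 50.2506%

50.2506%


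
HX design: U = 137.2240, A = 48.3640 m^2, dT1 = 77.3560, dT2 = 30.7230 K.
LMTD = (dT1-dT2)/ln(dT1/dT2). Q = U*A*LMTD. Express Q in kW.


LMTD = 50.5010 K
Q = 137.2240 * 48.3640 * 50.5010 = 335160.3813 W = 335.1604 kW

335.1604 kW


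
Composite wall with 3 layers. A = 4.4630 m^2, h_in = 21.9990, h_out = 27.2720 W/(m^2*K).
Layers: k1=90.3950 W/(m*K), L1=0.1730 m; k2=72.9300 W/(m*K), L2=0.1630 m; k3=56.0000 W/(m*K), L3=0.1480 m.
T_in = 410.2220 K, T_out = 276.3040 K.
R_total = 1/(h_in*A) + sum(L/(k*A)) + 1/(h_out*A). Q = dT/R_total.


R_conv_in = 1/(21.9990*4.4630) = 0.0102
R_1 = 0.1730/(90.3950*4.4630) = 0.0004
R_2 = 0.1630/(72.9300*4.4630) = 0.0005
R_3 = 0.1480/(56.0000*4.4630) = 0.0006
R_conv_out = 1/(27.2720*4.4630) = 0.0082
R_total = 0.0199 K/W
Q = 133.9180 / 0.0199 = 6721.8086 W

R_total = 0.0199 K/W, Q = 6721.8086 W


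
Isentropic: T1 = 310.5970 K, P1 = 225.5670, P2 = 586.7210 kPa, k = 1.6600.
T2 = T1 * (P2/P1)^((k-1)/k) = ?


(k-1)/k = 0.3976
(P2/P1)^exp = 1.4624
T2 = 310.5970 * 1.4624 = 454.2127 K

454.2127 K


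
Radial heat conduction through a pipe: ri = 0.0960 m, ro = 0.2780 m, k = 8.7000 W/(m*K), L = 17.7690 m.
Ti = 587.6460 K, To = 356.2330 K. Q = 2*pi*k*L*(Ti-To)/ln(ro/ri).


dT = 231.4130 K
ln(ro/ri) = 1.0633
Q = 2*pi*8.7000*17.7690*231.4130 / 1.0633 = 211400.0603 W

211400.0603 W


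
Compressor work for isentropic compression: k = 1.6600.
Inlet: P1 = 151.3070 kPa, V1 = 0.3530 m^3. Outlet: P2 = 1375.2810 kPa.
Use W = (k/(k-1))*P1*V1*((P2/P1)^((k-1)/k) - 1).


(k-1)/k = 0.3976
(P2/P1)^exp = 2.4049
W = 2.5152 * 151.3070 * 0.3530 * (2.4049 - 1) = 188.7357 kJ

188.7357 kJ


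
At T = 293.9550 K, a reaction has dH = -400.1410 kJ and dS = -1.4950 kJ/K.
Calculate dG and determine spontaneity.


T*dS = 293.9550 * -1.4950 = -439.4627 kJ
dG = -400.1410 + 439.4627 = 39.3217 kJ (non-spontaneous)

dG = 39.3217 kJ, non-spontaneous


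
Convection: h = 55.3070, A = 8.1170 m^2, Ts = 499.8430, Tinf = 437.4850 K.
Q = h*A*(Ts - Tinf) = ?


dT = 62.3580 K
Q = 55.3070 * 8.1170 * 62.3580 = 27994.1848 W

27994.1848 W


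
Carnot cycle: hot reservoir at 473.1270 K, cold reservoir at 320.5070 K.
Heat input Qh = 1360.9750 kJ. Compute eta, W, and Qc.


eta = 1 - 320.5070/473.1270 = 0.3226
W = 0.3226 * 1360.9750 = 439.0196 kJ
Qc = 1360.9750 - 439.0196 = 921.9554 kJ

eta = 32.2577%, W = 439.0196 kJ, Qc = 921.9554 kJ


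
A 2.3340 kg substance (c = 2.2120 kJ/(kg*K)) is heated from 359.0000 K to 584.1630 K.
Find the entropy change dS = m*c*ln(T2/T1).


T2/T1 = 1.6272
ln(T2/T1) = 0.4869
dS = 2.3340 * 2.2120 * 0.4869 = 2.5136 kJ/K

2.5136 kJ/K


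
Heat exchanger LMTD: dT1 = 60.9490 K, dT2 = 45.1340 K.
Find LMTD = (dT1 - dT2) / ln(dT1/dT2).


dT1/dT2 = 1.3504
ln(dT1/dT2) = 0.3004
LMTD = 15.8150 / 0.3004 = 52.6462 K

52.6462 K


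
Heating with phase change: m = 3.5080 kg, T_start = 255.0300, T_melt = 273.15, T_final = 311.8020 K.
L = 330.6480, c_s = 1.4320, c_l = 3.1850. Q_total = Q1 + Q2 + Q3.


Q1 (sensible, solid) = 3.5080 * 1.4320 * 18.1200 = 91.0250 kJ
Q2 (latent) = 3.5080 * 330.6480 = 1159.9132 kJ
Q3 (sensible, liquid) = 3.5080 * 3.1850 * 38.6520 = 431.8580 kJ
Q_total = 1682.7962 kJ

1682.7962 kJ


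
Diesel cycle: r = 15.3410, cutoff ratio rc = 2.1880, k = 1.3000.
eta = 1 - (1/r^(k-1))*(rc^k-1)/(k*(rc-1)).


r^(k-1) = 2.2686
rc^k = 2.7673
eta = 0.4956 = 49.5568%

49.5568%


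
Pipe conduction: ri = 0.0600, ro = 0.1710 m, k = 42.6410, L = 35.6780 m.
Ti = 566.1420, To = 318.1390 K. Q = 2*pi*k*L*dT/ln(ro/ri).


dT = 248.0030 K
ln(ro/ri) = 1.0473
Q = 2*pi*42.6410*35.6780*248.0030 / 1.0473 = 2263527.1337 W

2263527.1337 W


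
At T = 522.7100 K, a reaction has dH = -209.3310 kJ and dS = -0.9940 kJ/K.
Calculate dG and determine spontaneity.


T*dS = 522.7100 * -0.9940 = -519.5737 kJ
dG = -209.3310 + 519.5737 = 310.2427 kJ (non-spontaneous)

dG = 310.2427 kJ, non-spontaneous


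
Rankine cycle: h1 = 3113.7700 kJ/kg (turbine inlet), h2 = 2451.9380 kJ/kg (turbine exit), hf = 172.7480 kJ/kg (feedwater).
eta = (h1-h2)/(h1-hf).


W = 661.8320 kJ/kg
Q_in = 2941.0220 kJ/kg
eta = 0.2250 = 22.5035%

eta = 22.5035%


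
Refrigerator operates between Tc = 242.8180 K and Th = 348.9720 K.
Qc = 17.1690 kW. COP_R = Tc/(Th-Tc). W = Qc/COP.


COP = 242.8180 / 106.1540 = 2.2874
W = 17.1690 / 2.2874 = 7.5059 kW

COP = 2.2874, W = 7.5059 kW


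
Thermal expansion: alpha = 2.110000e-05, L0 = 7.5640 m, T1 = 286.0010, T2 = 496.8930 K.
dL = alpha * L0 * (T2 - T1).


dT = 210.8920 K
dL = 2.110000e-05 * 7.5640 * 210.8920 = 0.033658 m
L_final = 7.597658 m

dL = 0.033658 m


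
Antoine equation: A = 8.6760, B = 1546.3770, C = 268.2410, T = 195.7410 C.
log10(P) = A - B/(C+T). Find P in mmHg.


C+T = 463.9820
B/(C+T) = 3.3328
log10(P) = 8.6760 - 3.3328 = 5.3432
P = 10^5.3432 = 220374.6609 mmHg

220374.6609 mmHg


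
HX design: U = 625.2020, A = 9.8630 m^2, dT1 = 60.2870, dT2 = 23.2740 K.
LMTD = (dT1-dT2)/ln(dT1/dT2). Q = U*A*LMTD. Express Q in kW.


LMTD = 38.8882 K
Q = 625.2020 * 9.8630 * 38.8882 = 239798.9468 W = 239.7989 kW

239.7989 kW


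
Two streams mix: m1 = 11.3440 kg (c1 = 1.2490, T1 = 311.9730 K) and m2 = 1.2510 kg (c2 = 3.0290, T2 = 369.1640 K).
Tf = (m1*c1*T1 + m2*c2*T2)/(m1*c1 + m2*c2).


num = 5819.1035
den = 17.9579
Tf = 324.0408 K

324.0408 K


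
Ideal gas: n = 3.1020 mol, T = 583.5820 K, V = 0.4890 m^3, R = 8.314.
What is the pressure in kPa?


P = nRT/V = 3.1020 * 8.314 * 583.5820 / 0.4890
= 15050.5961 / 0.4890 = 30778.3152 Pa = 30.7783 kPa

30.7783 kPa


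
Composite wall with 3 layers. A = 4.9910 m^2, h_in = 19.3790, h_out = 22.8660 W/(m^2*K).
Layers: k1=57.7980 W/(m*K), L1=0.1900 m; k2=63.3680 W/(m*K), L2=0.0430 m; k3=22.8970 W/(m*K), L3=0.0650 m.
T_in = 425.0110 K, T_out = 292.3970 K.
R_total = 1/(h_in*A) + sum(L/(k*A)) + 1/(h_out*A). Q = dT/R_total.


R_conv_in = 1/(19.3790*4.9910) = 0.0103
R_1 = 0.1900/(57.7980*4.9910) = 0.0007
R_2 = 0.0430/(63.3680*4.9910) = 0.0001
R_3 = 0.0650/(22.8970*4.9910) = 0.0006
R_conv_out = 1/(22.8660*4.9910) = 0.0088
R_total = 0.0205 K/W
Q = 132.6140 / 0.0205 = 6480.0914 W

R_total = 0.0205 K/W, Q = 6480.0914 W


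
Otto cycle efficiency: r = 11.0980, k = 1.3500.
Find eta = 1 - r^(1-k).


r^(k-1) = 2.3219
eta = 1 - 1/2.3219 = 0.5693 = 56.9310%

56.9310%


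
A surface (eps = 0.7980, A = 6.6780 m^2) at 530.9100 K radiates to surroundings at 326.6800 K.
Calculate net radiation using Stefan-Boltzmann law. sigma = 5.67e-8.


T^4 = 7.9448e+10
Tsurr^4 = 1.1389e+10
Q = 0.7980 * 5.67e-8 * 6.6780 * 6.8059e+10 = 20564.4890 W

20564.4890 W


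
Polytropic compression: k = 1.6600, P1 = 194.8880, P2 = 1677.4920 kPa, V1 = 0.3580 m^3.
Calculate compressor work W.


(k-1)/k = 0.3976
(P2/P1)^exp = 2.3534
W = 2.5152 * 194.8880 * 0.3580 * (2.3534 - 1) = 237.4988 kJ

237.4988 kJ


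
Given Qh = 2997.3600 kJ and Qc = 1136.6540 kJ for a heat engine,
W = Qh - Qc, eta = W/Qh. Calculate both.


W = 2997.3600 - 1136.6540 = 1860.7060 kJ
eta = 1860.7060 / 2997.3600 = 0.6208 = 62.0782%

W = 1860.7060 kJ, eta = 62.0782%


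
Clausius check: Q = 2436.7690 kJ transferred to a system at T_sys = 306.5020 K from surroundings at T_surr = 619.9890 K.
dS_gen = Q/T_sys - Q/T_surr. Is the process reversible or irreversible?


dS_sys = 2436.7690/306.5020 = 7.9503 kJ/K
dS_surr = -2436.7690/619.9890 = -3.9303 kJ/K
dS_gen = 7.9503 - 3.9303 = 4.0199 kJ/K (irreversible)

dS_gen = 4.0199 kJ/K, irreversible


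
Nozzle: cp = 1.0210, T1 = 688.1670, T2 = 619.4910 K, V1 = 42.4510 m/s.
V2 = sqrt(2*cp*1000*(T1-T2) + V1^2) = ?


dT = 68.6760 K
2*cp*1000*dT = 140236.3920
V1^2 = 1802.0874
V2 = sqrt(142038.4794) = 376.8799 m/s

376.8799 m/s


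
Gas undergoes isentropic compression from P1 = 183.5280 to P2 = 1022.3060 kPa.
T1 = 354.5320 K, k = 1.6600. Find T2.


(k-1)/k = 0.3976
(P2/P1)^exp = 1.9795
T2 = 354.5320 * 1.9795 = 701.7939 K

701.7939 K


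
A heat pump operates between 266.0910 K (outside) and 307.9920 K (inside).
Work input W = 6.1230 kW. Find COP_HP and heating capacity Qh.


COP = 307.9920 / 41.9010 = 7.3505
Qh = 7.3505 * 6.1230 = 45.0069 kW

COP = 7.3505, Qh = 45.0069 kW


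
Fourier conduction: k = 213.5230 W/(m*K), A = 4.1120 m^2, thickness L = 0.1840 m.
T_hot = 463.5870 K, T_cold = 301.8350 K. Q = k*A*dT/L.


dT = 161.7520 K
Q = 213.5230 * 4.1120 * 161.7520 / 0.1840 = 771844.1287 W

771844.1287 W


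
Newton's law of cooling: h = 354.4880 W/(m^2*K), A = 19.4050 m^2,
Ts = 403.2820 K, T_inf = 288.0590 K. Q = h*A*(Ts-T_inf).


dT = 115.2230 K
Q = 354.4880 * 19.4050 * 115.2230 = 792600.5398 W

792600.5398 W


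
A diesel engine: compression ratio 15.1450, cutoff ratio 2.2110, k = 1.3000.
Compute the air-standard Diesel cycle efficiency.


r^(k-1) = 2.2599
rc^k = 2.8052
eta = 0.4926 = 49.2590%

49.2590%


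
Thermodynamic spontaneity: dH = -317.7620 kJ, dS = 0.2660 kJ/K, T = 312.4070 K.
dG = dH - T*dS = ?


T*dS = 312.4070 * 0.2660 = 83.1003 kJ
dG = -317.7620 - 83.1003 = -400.8623 kJ (spontaneous)

dG = -400.8623 kJ, spontaneous


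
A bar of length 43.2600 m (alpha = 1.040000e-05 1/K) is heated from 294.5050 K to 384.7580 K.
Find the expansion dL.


dT = 90.2530 K
dL = 1.040000e-05 * 43.2600 * 90.2530 = 0.040605 m
L_final = 43.300605 m

dL = 0.040605 m


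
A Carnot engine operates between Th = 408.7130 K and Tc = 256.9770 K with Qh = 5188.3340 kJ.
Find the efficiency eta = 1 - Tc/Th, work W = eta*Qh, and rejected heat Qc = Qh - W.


eta = 1 - 256.9770/408.7130 = 0.3713
W = 0.3713 * 5188.3340 = 1926.1855 kJ
Qc = 5188.3340 - 1926.1855 = 3262.1485 kJ

eta = 37.1253%, W = 1926.1855 kJ, Qc = 3262.1485 kJ


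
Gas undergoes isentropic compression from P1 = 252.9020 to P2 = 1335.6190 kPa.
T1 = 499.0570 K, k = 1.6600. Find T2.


(k-1)/k = 0.3976
(P2/P1)^exp = 1.9380
T2 = 499.0570 * 1.9380 = 967.1654 K

967.1654 K


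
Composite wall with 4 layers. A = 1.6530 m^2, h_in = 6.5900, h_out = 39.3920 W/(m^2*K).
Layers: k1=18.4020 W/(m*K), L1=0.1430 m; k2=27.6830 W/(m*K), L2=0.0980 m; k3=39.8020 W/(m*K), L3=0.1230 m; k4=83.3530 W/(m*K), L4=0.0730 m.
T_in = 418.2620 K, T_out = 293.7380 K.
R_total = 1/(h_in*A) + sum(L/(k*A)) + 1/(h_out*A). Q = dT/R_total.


R_conv_in = 1/(6.5900*1.6530) = 0.0918
R_1 = 0.1430/(18.4020*1.6530) = 0.0047
R_2 = 0.0980/(27.6830*1.6530) = 0.0021
R_3 = 0.1230/(39.8020*1.6530) = 0.0019
R_4 = 0.0730/(83.3530*1.6530) = 0.0005
R_conv_out = 1/(39.3920*1.6530) = 0.0154
R_total = 0.1164 K/W
Q = 124.5240 / 0.1164 = 1069.8005 W

R_total = 0.1164 K/W, Q = 1069.8005 W


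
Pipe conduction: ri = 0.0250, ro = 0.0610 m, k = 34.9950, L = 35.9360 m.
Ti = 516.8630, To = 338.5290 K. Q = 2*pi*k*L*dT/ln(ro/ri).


dT = 178.3340 K
ln(ro/ri) = 0.8920
Q = 2*pi*34.9950*35.9360*178.3340 / 0.8920 = 1579740.8620 W

1579740.8620 W


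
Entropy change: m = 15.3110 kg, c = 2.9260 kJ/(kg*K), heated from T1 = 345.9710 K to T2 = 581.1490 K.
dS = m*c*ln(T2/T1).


T2/T1 = 1.6798
ln(T2/T1) = 0.5187
dS = 15.3110 * 2.9260 * 0.5187 = 23.2356 kJ/K

23.2356 kJ/K


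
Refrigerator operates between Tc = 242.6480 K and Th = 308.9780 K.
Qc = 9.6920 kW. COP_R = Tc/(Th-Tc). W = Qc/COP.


COP = 242.6480 / 66.3300 = 3.6582
W = 9.6920 / 3.6582 = 2.6494 kW

COP = 3.6582, W = 2.6494 kW


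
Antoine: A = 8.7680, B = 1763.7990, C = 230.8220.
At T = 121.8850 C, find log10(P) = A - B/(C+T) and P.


C+T = 352.7070
B/(C+T) = 5.0007
log10(P) = 8.7680 - 5.0007 = 3.7673
P = 10^3.7673 = 5851.2884 mmHg

5851.2884 mmHg


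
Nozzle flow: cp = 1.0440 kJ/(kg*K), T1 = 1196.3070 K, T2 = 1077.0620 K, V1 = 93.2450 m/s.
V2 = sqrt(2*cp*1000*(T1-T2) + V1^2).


dT = 119.2450 K
2*cp*1000*dT = 248983.5600
V1^2 = 8694.6300
V2 = sqrt(257678.1900) = 507.6201 m/s

507.6201 m/s


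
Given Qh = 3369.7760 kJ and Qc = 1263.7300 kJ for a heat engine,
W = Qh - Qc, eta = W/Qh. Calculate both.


W = 3369.7760 - 1263.7300 = 2106.0460 kJ
eta = 2106.0460 / 3369.7760 = 0.6250 = 62.4981%

W = 2106.0460 kJ, eta = 62.4981%


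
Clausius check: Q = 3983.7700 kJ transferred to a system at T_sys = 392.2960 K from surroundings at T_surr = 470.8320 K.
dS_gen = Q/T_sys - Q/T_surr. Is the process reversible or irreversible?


dS_sys = 3983.7700/392.2960 = 10.1550 kJ/K
dS_surr = -3983.7700/470.8320 = -8.4611 kJ/K
dS_gen = 10.1550 - 8.4611 = 1.6939 kJ/K (irreversible)

dS_gen = 1.6939 kJ/K, irreversible


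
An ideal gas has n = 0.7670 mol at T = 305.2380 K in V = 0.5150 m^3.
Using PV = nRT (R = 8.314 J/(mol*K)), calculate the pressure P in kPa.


P = nRT/V = 0.7670 * 8.314 * 305.2380 / 0.5150
= 1946.4533 / 0.5150 = 3779.5209 Pa = 3.7795 kPa

3.7795 kPa


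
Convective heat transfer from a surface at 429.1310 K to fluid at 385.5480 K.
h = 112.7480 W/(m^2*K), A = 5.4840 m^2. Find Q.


dT = 43.5830 K
Q = 112.7480 * 5.4840 * 43.5830 = 26947.8061 W

26947.8061 W


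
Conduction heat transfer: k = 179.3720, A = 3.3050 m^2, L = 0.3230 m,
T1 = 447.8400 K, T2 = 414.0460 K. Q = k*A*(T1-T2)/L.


dT = 33.7940 K
Q = 179.3720 * 3.3050 * 33.7940 / 0.3230 = 62024.4885 W

62024.4885 W


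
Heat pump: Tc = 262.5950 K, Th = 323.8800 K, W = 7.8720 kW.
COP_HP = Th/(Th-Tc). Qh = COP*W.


COP = 323.8800 / 61.2850 = 5.2848
Qh = 5.2848 * 7.8720 = 41.6021 kW

COP = 5.2848, Qh = 41.6021 kW


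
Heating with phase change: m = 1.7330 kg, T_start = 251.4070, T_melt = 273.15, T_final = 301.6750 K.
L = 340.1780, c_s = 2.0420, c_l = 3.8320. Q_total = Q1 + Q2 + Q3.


Q1 (sensible, solid) = 1.7330 * 2.0420 * 21.7430 = 76.9438 kJ
Q2 (latent) = 1.7330 * 340.1780 = 589.5285 kJ
Q3 (sensible, liquid) = 1.7330 * 3.8320 * 28.5250 = 189.4304 kJ
Q_total = 855.9027 kJ

855.9027 kJ


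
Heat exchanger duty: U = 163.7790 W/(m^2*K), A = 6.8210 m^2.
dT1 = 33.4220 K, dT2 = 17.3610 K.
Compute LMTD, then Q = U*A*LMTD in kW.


LMTD = 24.5211 K
Q = 163.7790 * 6.8210 * 24.5211 = 27393.3702 W = 27.3934 kW

27.3934 kW


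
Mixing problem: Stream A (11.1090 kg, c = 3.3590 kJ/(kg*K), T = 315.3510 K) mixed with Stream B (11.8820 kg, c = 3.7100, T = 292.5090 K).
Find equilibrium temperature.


num = 24661.8100
den = 81.3974
Tf = 302.9805 K

302.9805 K


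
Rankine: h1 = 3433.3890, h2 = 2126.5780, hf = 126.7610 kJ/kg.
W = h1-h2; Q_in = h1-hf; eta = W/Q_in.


W = 1306.8110 kJ/kg
Q_in = 3306.6280 kJ/kg
eta = 0.3952 = 39.5210%

eta = 39.5210%


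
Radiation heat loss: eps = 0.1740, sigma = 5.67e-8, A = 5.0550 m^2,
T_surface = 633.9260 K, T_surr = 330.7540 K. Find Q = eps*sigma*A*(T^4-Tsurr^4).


T^4 = 1.6149e+11
Tsurr^4 = 1.1968e+10
Q = 0.1740 * 5.67e-8 * 5.0550 * 1.4953e+11 = 7457.0657 W

7457.0657 W


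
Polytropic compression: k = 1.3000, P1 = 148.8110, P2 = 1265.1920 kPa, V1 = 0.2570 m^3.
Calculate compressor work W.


(k-1)/k = 0.2308
(P2/P1)^exp = 1.6387
W = 4.3333 * 148.8110 * 0.2570 * (1.6387 - 1) = 105.8525 kJ

105.8525 kJ


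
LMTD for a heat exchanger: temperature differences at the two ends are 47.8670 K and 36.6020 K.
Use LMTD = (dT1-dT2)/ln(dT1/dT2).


dT1/dT2 = 1.3078
ln(dT1/dT2) = 0.2683
LMTD = 11.2650 / 0.2683 = 41.9829 K

41.9829 K


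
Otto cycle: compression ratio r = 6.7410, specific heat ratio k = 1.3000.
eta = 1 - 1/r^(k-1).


r^(k-1) = 1.7726
eta = 1 - 1/1.7726 = 0.4359 = 43.5865%

43.5865%


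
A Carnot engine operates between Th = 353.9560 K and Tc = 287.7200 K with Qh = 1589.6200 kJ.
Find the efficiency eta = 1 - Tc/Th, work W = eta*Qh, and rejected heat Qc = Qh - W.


eta = 1 - 287.7200/353.9560 = 0.1871
W = 0.1871 * 1589.6200 = 297.4666 kJ
Qc = 1589.6200 - 297.4666 = 1292.1534 kJ

eta = 18.7131%, W = 297.4666 kJ, Qc = 1292.1534 kJ


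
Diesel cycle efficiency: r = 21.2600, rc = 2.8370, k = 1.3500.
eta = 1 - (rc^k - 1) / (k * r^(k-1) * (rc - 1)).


r^(k-1) = 2.9151
rc^k = 4.0866
eta = 0.5730 = 57.3040%

57.3040%


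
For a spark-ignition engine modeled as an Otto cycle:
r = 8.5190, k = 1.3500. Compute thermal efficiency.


r^(k-1) = 2.1166
eta = 1 - 1/2.1166 = 0.5275 = 52.7541%

52.7541%


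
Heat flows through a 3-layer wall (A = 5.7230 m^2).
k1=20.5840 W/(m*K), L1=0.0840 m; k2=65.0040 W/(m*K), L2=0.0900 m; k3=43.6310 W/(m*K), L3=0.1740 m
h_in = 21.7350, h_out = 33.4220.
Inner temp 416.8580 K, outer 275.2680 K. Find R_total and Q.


R_conv_in = 1/(21.7350*5.7230) = 0.0080
R_1 = 0.0840/(20.5840*5.7230) = 0.0007
R_2 = 0.0900/(65.0040*5.7230) = 0.0002
R_3 = 0.1740/(43.6310*5.7230) = 0.0007
R_conv_out = 1/(33.4220*5.7230) = 0.0052
R_total = 0.0149 K/W
Q = 141.5900 / 0.0149 = 9490.4629 W

R_total = 0.0149 K/W, Q = 9490.4629 W


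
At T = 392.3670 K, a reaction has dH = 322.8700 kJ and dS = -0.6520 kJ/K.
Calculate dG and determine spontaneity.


T*dS = 392.3670 * -0.6520 = -255.8233 kJ
dG = 322.8700 + 255.8233 = 578.6933 kJ (non-spontaneous)

dG = 578.6933 kJ, non-spontaneous


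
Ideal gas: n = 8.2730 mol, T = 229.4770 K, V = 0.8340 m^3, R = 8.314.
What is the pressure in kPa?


P = nRT/V = 8.2730 * 8.314 * 229.4770 / 0.8340
= 15783.8232 / 0.8340 = 18925.4475 Pa = 18.9254 kPa

18.9254 kPa


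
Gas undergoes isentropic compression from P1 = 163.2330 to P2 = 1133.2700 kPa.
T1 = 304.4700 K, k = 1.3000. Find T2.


(k-1)/k = 0.2308
(P2/P1)^exp = 1.5639
T2 = 304.4700 * 1.5639 = 476.1488 K

476.1488 K


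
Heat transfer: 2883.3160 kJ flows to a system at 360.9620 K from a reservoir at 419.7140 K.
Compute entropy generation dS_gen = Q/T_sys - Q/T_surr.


dS_sys = 2883.3160/360.9620 = 7.9879 kJ/K
dS_surr = -2883.3160/419.7140 = -6.8697 kJ/K
dS_gen = 7.9879 - 6.8697 = 1.1181 kJ/K (irreversible)

dS_gen = 1.1181 kJ/K, irreversible


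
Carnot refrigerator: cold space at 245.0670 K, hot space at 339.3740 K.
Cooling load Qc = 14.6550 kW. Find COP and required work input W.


COP = 245.0670 / 94.3070 = 2.5986
W = 14.6550 / 2.5986 = 5.6396 kW

COP = 2.5986, W = 5.6396 kW


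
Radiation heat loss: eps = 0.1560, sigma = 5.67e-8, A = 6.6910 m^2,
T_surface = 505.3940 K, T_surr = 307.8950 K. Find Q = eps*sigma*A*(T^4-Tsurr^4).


T^4 = 6.5241e+10
Tsurr^4 = 8.9869e+09
Q = 0.1560 * 5.67e-8 * 6.6910 * 5.6254e+10 = 3329.2962 W

3329.2962 W


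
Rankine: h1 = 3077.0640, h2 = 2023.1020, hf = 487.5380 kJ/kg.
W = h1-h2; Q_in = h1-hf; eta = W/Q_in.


W = 1053.9620 kJ/kg
Q_in = 2589.5260 kJ/kg
eta = 0.4070 = 40.7010%

eta = 40.7010%


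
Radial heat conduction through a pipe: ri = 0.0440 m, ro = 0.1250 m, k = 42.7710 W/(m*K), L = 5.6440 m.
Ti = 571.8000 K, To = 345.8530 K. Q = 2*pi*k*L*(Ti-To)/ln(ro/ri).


dT = 225.9470 K
ln(ro/ri) = 1.0441
Q = 2*pi*42.7710*5.6440*225.9470 / 1.0441 = 328224.3037 W

328224.3037 W


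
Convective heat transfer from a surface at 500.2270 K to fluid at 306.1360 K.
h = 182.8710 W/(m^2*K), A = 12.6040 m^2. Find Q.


dT = 194.0910 K
Q = 182.8710 * 12.6040 * 194.0910 = 447361.5267 W

447361.5267 W


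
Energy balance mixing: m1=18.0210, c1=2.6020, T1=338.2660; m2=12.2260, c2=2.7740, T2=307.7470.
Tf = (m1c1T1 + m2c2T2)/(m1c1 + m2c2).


num = 26298.7260
den = 80.8056
Tf = 325.4569 K

325.4569 K


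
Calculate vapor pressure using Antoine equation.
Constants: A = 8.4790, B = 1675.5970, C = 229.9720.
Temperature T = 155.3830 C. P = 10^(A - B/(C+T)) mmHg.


C+T = 385.3550
B/(C+T) = 4.3482
log10(P) = 8.4790 - 4.3482 = 4.1308
P = 10^4.1308 = 13514.7921 mmHg

13514.7921 mmHg


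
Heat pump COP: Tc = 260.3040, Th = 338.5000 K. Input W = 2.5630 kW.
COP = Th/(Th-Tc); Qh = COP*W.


COP = 338.5000 / 78.1960 = 4.3289
Qh = 4.3289 * 2.5630 = 11.0949 kW

COP = 4.3289, Qh = 11.0949 kW


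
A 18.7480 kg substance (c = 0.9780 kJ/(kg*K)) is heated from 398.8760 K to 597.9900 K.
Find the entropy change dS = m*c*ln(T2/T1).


T2/T1 = 1.4992
ln(T2/T1) = 0.4049
dS = 18.7480 * 0.9780 * 0.4049 = 7.4245 kJ/K

7.4245 kJ/K


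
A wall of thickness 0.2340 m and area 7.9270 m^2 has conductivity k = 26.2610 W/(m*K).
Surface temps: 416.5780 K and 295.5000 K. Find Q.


dT = 121.0780 K
Q = 26.2610 * 7.9270 * 121.0780 / 0.2340 = 107713.3415 W

107713.3415 W


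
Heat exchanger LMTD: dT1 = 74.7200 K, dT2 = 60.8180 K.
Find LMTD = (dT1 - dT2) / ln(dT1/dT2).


dT1/dT2 = 1.2286
ln(dT1/dT2) = 0.2059
LMTD = 13.9020 / 0.2059 = 67.5307 K

67.5307 K


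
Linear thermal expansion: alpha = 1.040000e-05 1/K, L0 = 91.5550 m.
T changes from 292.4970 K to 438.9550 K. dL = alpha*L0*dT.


dT = 146.4580 K
dL = 1.040000e-05 * 91.5550 * 146.4580 = 0.139453 m
L_final = 91.694453 m

dL = 0.139453 m


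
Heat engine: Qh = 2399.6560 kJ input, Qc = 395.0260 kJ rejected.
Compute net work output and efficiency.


W = 2399.6560 - 395.0260 = 2004.6300 kJ
eta = 2004.6300 / 2399.6560 = 0.8354 = 83.5382%

W = 2004.6300 kJ, eta = 83.5382%


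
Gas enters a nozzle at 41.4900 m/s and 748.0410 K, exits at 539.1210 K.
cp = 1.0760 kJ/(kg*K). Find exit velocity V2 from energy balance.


dT = 208.9200 K
2*cp*1000*dT = 449595.8400
V1^2 = 1721.4201
V2 = sqrt(451317.2601) = 671.8015 m/s

671.8015 m/s


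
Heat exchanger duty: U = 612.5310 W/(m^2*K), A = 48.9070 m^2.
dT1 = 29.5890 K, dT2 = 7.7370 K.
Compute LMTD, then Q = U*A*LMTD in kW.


LMTD = 16.2906 K
Q = 612.5310 * 48.9070 * 16.2906 = 488017.7965 W = 488.0178 kW

488.0178 kW


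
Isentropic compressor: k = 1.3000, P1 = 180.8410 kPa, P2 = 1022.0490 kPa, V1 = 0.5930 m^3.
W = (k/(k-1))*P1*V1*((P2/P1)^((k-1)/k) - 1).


(k-1)/k = 0.2308
(P2/P1)^exp = 1.4913
W = 4.3333 * 180.8410 * 0.5930 * (1.4913 - 1) = 228.3296 kJ

228.3296 kJ


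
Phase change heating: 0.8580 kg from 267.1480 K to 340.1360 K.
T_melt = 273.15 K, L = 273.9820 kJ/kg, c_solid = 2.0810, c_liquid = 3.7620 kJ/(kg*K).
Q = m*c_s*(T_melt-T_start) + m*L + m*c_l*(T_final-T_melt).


Q1 (sensible, solid) = 0.8580 * 2.0810 * 6.0020 = 10.7166 kJ
Q2 (latent) = 0.8580 * 273.9820 = 235.0766 kJ
Q3 (sensible, liquid) = 0.8580 * 3.7620 * 66.9860 = 216.2171 kJ
Q_total = 462.0103 kJ

462.0103 kJ


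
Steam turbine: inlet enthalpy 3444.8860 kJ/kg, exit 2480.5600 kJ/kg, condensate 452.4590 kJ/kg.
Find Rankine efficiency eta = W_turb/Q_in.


W = 964.3260 kJ/kg
Q_in = 2992.4270 kJ/kg
eta = 0.3223 = 32.2255%

eta = 32.2255%


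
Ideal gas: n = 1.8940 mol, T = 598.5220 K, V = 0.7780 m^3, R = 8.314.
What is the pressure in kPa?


P = nRT/V = 1.8940 * 8.314 * 598.5220 / 0.7780
= 9424.7560 / 0.7780 = 12114.0822 Pa = 12.1141 kPa

12.1141 kPa


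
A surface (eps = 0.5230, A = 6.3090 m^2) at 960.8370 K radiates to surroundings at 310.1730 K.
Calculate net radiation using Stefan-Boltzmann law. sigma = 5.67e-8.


T^4 = 8.5231e+11
Tsurr^4 = 9.2558e+09
Q = 0.5230 * 5.67e-8 * 6.3090 * 8.4306e+11 = 157725.5513 W

157725.5513 W


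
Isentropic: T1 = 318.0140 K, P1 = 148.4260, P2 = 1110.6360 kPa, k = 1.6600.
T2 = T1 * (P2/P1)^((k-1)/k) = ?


(k-1)/k = 0.3976
(P2/P1)^exp = 2.2260
T2 = 318.0140 * 2.2260 = 707.8884 K

707.8884 K


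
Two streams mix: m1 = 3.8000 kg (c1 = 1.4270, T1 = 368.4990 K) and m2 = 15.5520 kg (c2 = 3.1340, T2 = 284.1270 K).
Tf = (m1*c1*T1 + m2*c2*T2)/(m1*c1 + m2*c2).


num = 15846.5636
den = 54.1626
Tf = 292.5741 K

292.5741 K


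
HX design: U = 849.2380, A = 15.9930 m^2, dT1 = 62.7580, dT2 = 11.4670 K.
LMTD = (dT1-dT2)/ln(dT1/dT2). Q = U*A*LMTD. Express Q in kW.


LMTD = 30.1745 K
Q = 849.2380 * 15.9930 * 30.1745 = 409825.9450 W = 409.8259 kW

409.8259 kW


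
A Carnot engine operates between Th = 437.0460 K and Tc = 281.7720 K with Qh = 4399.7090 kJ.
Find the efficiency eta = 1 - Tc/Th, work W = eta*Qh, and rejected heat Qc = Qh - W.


eta = 1 - 281.7720/437.0460 = 0.3553
W = 0.3553 * 4399.7090 = 1563.1316 kJ
Qc = 4399.7090 - 1563.1316 = 2836.5774 kJ

eta = 35.5281%, W = 1563.1316 kJ, Qc = 2836.5774 kJ


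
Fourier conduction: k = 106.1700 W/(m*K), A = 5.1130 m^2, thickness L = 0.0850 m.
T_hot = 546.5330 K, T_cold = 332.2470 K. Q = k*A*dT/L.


dT = 214.2860 K
Q = 106.1700 * 5.1130 * 214.2860 / 0.0850 = 1368524.2028 W

1368524.2028 W


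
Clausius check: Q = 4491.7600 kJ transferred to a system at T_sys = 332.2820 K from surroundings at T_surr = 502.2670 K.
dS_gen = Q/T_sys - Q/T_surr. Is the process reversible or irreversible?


dS_sys = 4491.7600/332.2820 = 13.5179 kJ/K
dS_surr = -4491.7600/502.2670 = -8.9430 kJ/K
dS_gen = 13.5179 - 8.9430 = 4.5749 kJ/K (irreversible)

dS_gen = 4.5749 kJ/K, irreversible


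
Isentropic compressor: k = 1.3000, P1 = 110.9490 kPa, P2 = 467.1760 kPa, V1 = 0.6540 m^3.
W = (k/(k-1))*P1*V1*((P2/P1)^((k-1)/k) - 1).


(k-1)/k = 0.2308
(P2/P1)^exp = 1.3934
W = 4.3333 * 110.9490 * 0.6540 * (1.3934 - 1) = 123.7032 kJ

123.7032 kJ


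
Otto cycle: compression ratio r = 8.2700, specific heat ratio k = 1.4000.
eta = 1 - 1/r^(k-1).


r^(k-1) = 2.3281
eta = 1 - 1/2.3281 = 0.5705 = 57.0466%

57.0466%


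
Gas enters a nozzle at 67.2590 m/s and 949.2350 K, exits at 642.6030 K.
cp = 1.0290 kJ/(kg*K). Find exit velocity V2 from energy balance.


dT = 306.6320 K
2*cp*1000*dT = 631048.6560
V1^2 = 4523.7731
V2 = sqrt(635572.4291) = 797.2280 m/s

797.2280 m/s


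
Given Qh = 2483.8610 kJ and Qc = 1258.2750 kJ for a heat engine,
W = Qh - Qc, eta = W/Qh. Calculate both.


W = 2483.8610 - 1258.2750 = 1225.5860 kJ
eta = 1225.5860 / 2483.8610 = 0.4934 = 49.3420%

W = 1225.5860 kJ, eta = 49.3420%


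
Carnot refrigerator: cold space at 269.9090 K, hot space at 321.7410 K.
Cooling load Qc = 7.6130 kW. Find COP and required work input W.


COP = 269.9090 / 51.8320 = 5.2074
W = 7.6130 / 5.2074 = 1.4620 kW

COP = 5.2074, W = 1.4620 kW


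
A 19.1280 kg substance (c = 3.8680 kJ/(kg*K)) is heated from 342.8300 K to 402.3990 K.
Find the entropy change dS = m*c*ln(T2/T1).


T2/T1 = 1.1738
ln(T2/T1) = 0.1602
dS = 19.1280 * 3.8680 * 0.1602 = 11.8534 kJ/K

11.8534 kJ/K


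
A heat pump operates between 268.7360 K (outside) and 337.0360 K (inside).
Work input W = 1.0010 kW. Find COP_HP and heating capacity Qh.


COP = 337.0360 / 68.3000 = 4.9346
Qh = 4.9346 * 1.0010 = 4.9396 kW

COP = 4.9346, Qh = 4.9396 kW


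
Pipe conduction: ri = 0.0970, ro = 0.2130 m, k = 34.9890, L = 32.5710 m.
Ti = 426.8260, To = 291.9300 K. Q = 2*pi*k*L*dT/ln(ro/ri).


dT = 134.8960 K
ln(ro/ri) = 0.7866
Q = 2*pi*34.9890*32.5710*134.8960 / 0.7866 = 1227998.9857 W

1227998.9857 W


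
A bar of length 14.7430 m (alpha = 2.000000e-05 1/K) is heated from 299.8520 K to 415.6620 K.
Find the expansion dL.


dT = 115.8100 K
dL = 2.000000e-05 * 14.7430 * 115.8100 = 0.034148 m
L_final = 14.777148 m

dL = 0.034148 m


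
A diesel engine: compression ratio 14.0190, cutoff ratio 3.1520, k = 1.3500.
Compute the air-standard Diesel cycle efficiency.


r^(k-1) = 2.5197
rc^k = 4.7108
eta = 0.4931 = 49.3084%

49.3084%


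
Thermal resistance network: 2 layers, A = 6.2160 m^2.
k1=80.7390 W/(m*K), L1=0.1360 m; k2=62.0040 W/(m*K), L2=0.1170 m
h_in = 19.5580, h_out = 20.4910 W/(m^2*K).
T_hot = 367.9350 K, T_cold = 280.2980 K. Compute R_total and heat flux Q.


R_conv_in = 1/(19.5580*6.2160) = 0.0082
R_1 = 0.1360/(80.7390*6.2160) = 0.0003
R_2 = 0.1170/(62.0040*6.2160) = 0.0003
R_conv_out = 1/(20.4910*6.2160) = 0.0079
R_total = 0.0167 K/W
Q = 87.6370 / 0.0167 = 5263.1326 W

R_total = 0.0167 K/W, Q = 5263.1326 W


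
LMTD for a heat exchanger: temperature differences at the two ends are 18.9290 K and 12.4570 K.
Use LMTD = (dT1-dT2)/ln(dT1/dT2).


dT1/dT2 = 1.5195
ln(dT1/dT2) = 0.4184
LMTD = 6.4720 / 0.4184 = 15.4680 K

15.4680 K


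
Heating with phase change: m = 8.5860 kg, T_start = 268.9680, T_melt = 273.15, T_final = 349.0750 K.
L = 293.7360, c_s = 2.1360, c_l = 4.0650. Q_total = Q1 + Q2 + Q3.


Q1 (sensible, solid) = 8.5860 * 2.1360 * 4.1820 = 76.6966 kJ
Q2 (latent) = 8.5860 * 293.7360 = 2522.0173 kJ
Q3 (sensible, liquid) = 8.5860 * 4.0650 * 75.9250 = 2649.9412 kJ
Q_total = 5248.6551 kJ

5248.6551 kJ


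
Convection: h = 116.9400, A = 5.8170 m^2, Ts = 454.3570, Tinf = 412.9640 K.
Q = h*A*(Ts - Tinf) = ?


dT = 41.3930 K
Q = 116.9400 * 5.8170 * 41.3930 = 28157.1735 W

28157.1735 W


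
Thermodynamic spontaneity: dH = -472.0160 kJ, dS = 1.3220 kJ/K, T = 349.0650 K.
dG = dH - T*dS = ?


T*dS = 349.0650 * 1.3220 = 461.4639 kJ
dG = -472.0160 - 461.4639 = -933.4799 kJ (spontaneous)

dG = -933.4799 kJ, spontaneous


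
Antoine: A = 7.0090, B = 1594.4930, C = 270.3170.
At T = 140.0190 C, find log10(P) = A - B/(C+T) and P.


C+T = 410.3360
B/(C+T) = 3.8858
log10(P) = 7.0090 - 3.8858 = 3.1232
P = 10^3.1232 = 1327.9361 mmHg

1327.9361 mmHg


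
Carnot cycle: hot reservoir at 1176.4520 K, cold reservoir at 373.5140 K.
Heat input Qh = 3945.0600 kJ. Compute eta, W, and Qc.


eta = 1 - 373.5140/1176.4520 = 0.6825
W = 0.6825 * 3945.0600 = 2692.5353 kJ
Qc = 3945.0600 - 2692.5353 = 1252.5247 kJ

eta = 68.2508%, W = 2692.5353 kJ, Qc = 1252.5247 kJ


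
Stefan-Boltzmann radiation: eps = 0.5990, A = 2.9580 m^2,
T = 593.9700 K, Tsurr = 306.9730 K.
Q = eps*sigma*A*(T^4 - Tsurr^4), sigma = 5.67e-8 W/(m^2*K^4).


T^4 = 1.2447e+11
Tsurr^4 = 8.8797e+09
Q = 0.5990 * 5.67e-8 * 2.9580 * 1.1559e+11 = 11612.4029 W

11612.4029 W


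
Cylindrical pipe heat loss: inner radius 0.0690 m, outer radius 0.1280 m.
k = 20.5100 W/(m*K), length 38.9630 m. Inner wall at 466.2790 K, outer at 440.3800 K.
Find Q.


dT = 25.8990 K
ln(ro/ri) = 0.6179
Q = 2*pi*20.5100*38.9630*25.8990 / 0.6179 = 210448.5891 W

210448.5891 W


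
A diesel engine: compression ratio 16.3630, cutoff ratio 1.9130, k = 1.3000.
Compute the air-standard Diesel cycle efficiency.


r^(k-1) = 2.3129
rc^k = 2.3240
eta = 0.5177 = 51.7716%

51.7716%
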